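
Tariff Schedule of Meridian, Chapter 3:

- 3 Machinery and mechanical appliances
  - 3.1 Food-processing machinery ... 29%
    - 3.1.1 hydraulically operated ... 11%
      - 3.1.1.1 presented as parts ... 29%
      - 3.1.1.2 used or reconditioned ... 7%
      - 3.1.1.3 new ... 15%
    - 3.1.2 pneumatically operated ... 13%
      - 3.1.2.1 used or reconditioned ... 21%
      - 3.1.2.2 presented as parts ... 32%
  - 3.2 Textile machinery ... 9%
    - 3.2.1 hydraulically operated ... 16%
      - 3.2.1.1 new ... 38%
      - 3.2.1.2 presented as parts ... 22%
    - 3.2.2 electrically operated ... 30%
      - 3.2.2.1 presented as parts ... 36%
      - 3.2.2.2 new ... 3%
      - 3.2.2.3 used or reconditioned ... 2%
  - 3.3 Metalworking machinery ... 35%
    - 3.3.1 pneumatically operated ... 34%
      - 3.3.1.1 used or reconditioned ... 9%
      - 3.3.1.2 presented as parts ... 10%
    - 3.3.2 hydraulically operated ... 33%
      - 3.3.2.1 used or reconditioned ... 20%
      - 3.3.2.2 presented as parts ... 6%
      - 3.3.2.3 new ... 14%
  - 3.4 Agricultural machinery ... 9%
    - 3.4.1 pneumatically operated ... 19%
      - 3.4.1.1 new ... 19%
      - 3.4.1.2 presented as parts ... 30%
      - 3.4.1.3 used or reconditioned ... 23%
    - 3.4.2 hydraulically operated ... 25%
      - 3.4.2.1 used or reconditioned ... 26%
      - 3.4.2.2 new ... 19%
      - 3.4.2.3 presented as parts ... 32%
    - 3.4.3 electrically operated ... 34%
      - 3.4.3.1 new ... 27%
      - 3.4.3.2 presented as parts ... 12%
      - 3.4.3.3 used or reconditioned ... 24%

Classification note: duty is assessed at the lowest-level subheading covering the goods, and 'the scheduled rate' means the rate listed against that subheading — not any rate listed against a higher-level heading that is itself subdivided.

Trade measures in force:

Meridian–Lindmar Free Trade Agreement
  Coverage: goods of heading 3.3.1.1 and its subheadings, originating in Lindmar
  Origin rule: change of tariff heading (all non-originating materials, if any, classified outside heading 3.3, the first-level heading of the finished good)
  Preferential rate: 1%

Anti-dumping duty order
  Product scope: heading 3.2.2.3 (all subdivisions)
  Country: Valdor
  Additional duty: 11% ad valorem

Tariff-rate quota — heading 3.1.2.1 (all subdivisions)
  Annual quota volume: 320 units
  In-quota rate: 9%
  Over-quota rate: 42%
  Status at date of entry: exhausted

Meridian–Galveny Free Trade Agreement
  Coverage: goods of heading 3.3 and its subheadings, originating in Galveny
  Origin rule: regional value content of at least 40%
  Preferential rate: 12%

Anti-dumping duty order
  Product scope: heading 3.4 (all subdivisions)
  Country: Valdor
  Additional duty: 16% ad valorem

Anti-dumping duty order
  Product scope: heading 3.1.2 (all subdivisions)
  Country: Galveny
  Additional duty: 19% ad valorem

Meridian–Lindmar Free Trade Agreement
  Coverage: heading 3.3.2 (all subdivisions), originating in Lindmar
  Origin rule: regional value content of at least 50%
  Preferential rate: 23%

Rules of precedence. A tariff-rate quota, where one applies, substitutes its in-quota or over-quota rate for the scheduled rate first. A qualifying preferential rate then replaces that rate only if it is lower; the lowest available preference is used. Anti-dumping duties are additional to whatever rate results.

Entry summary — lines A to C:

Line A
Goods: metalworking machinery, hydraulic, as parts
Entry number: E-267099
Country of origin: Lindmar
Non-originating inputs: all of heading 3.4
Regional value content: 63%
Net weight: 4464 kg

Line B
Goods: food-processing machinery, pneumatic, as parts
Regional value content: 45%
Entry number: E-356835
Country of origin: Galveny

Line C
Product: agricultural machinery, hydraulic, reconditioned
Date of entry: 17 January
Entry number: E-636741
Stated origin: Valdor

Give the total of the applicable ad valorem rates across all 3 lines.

Line A: metalworking → 3.3; hydraulic → 3.3.2; as parts → 3.3.2.2. Scheduled 6%. Lindmar agreement on 3.3.1.1: 3.3.2.2 not covered; Lindmar agreement on 3.3.2: RVC ≥ 50% → 23% available; preference 23% not lower than 6% → no reduction. → 6%.
Line B: food-processing → 3.1; pneumatic → 3.1.2; as parts → 3.1.2.2. Scheduled 32%. Galveny agreement on 3.3: 3.1.2.2 not covered; anti-dumping (Galveny, 3.1.2): +19%; total 32% + 19% = 51%. → 51%.
Line C: agricultural → 3.4; hydraulic → 3.4.2; reconditioned → 3.4.2.1. Scheduled 26%. anti-dumping (Valdor, 3.4): +16%; total 26% + 16% = 42%. → 42%.
Sum: 6% + 51% + 42% = 99%.

99%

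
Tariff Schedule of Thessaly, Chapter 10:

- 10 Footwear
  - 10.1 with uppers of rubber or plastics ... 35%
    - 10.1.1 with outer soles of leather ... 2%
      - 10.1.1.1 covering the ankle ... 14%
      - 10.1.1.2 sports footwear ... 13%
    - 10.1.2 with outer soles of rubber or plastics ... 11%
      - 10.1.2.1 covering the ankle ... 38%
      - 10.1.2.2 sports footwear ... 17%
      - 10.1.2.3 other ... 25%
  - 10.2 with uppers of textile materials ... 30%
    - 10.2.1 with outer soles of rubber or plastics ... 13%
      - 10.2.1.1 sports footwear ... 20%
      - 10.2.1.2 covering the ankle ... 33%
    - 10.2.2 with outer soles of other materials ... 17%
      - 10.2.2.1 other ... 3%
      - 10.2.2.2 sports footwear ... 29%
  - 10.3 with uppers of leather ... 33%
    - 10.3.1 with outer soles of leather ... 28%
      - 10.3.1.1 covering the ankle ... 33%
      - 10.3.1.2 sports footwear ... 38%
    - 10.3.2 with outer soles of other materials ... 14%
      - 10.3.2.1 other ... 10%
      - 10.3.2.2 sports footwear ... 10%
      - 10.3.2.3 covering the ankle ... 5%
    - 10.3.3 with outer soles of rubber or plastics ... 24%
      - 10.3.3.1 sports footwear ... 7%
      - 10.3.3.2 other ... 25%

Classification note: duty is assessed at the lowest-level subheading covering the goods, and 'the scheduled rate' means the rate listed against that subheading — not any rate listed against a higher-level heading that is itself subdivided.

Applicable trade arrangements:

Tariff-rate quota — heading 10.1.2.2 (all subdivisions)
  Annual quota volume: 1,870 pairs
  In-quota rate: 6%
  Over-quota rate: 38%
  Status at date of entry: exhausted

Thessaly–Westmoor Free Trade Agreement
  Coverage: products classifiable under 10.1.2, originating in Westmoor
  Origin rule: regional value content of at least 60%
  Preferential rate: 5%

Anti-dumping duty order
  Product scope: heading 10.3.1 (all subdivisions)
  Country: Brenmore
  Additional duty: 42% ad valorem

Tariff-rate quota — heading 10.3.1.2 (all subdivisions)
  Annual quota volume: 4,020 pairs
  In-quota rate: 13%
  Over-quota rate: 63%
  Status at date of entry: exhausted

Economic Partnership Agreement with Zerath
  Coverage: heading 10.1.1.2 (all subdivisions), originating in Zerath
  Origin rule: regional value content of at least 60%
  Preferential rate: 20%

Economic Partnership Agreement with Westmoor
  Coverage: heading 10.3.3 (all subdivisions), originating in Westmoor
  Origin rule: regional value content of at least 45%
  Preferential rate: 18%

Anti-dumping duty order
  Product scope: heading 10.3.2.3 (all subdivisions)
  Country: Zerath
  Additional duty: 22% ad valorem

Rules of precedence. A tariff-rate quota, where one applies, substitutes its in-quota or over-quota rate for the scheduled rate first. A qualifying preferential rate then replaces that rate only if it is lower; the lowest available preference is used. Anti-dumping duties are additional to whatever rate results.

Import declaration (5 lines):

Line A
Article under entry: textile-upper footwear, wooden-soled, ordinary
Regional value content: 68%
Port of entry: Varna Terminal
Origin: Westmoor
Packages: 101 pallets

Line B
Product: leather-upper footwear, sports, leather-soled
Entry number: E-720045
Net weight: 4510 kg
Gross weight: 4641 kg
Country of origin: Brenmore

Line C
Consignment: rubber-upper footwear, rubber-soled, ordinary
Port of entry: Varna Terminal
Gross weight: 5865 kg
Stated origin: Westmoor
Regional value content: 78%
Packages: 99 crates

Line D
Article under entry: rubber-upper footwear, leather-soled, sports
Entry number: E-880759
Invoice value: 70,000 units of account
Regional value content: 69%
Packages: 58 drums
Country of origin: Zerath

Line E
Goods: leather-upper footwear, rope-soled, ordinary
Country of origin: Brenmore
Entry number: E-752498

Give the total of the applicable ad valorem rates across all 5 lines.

136%

Line A: textile-upper → 10.2; wooden-soled → 10.2.2; ordinary → 10.2.2.1. Scheduled 3%. Westmoor agreement on 10.1.2: 10.2.2.1 not covered; Westmoor agreement on 10.3.3: 10.2.2.1 not covered. → 3%.
Line B: leather-upper → 10.3; leather-soled → 10.3.1; sports → 10.3.1.2. Scheduled 38%. quota on 10.3.1.2 exhausted → over-quota 63%; anti-dumping (Brenmore, 10.3.1): +42%; total 63% + 42% = 105%. → 105%.
Line C: rubber-upper → 10.1; rubber-soled → 10.1.2; ordinary → 10.1.2.3. Scheduled 25%. Westmoor agreement on 10.1.2: RVC ≥ 60% → 5% available; Westmoor agreement on 10.3.3: 10.1.2.3 not covered; preferential 5%. → 5%.
Line D: rubber-upper → 10.1; leather-soled → 10.1.1; sports → 10.1.1.2. Scheduled 13%. Zerath agreement on 10.1.1.2: RVC ≥ 60% → 20% available; preference 20% not lower than 13% → no reduction. → 13%.
Line E: leather-upper → 10.3; rope-soled → 10.3.2; ordinary → 10.3.2.1. Scheduled 10%. No special measure applies. → 10%.
Sum: 3% + 105% + 5% + 13% + 10% = 136%.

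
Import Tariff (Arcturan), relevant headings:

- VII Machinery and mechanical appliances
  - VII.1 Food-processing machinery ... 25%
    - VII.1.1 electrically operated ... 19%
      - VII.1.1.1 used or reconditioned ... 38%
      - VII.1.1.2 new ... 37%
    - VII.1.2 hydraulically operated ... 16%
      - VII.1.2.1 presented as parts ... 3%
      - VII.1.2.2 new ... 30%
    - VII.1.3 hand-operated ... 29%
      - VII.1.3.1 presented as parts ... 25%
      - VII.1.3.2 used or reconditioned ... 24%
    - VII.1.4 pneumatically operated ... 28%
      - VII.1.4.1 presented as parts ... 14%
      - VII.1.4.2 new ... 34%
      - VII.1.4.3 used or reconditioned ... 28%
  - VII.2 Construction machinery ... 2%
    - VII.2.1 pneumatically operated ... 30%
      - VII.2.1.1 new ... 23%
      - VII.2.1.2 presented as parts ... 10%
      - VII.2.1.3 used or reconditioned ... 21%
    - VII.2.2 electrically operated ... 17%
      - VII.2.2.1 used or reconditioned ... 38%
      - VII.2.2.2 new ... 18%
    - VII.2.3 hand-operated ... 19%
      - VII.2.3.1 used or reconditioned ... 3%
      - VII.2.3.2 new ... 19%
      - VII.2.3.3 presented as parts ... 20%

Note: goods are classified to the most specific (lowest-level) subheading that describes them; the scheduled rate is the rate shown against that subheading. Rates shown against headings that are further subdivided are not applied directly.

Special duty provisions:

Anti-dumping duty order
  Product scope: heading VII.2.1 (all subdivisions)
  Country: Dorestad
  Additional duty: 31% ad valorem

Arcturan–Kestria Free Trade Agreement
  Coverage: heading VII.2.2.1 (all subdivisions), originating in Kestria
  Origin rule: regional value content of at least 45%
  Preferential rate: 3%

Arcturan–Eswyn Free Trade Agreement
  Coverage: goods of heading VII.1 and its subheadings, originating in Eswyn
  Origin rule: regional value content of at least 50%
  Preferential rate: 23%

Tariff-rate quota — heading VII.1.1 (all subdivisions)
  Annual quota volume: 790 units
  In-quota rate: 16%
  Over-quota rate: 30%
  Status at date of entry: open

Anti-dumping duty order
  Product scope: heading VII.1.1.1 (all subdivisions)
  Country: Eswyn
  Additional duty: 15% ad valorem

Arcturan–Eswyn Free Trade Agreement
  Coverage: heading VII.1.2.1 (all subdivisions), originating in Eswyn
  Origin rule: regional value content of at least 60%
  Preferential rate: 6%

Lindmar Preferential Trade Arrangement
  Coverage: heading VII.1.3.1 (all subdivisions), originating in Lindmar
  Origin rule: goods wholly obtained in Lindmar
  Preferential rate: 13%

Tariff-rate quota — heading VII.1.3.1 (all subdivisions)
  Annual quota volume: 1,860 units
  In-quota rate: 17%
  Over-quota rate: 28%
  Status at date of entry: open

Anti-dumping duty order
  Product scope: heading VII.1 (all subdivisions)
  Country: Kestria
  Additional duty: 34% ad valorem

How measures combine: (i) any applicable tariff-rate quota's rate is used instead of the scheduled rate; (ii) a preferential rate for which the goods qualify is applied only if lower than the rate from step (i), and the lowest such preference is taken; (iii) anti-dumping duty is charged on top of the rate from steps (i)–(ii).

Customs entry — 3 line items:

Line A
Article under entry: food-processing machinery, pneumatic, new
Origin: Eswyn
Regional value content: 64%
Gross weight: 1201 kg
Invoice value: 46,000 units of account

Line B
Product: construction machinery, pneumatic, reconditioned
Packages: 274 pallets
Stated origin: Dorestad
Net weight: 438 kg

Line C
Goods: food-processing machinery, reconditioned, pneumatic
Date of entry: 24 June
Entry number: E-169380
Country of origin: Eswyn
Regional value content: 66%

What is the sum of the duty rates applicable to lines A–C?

98%

Line A: food-processing → VII.1; pneumatic → VII.1.4; new → VII.1.4.2. Scheduled 34%. Eswyn agreement on VII.1: RVC ≥ 50% → 23% available; Eswyn agreement on VII.1.2.1: VII.1.4.2 not covered; preferential 23%. → 23%.
Line B: construction → VII.2; pneumatic → VII.2.1; reconditioned → VII.2.1.3. Scheduled 21%. anti-dumping (Dorestad, VII.2.1): +31%; total 21% + 31% = 52%. → 52%.
Line C: food-processing → VII.1; pneumatic → VII.1.4; reconditioned → VII.1.4.3. Scheduled 28%. Eswyn agreement on VII.1: RVC ≥ 50% → 23% available; Eswyn agreement on VII.1.2.1: VII.1.4.3 not covered; preferential 23%. → 23%.
Sum: 23% + 52% + 23% = 98%.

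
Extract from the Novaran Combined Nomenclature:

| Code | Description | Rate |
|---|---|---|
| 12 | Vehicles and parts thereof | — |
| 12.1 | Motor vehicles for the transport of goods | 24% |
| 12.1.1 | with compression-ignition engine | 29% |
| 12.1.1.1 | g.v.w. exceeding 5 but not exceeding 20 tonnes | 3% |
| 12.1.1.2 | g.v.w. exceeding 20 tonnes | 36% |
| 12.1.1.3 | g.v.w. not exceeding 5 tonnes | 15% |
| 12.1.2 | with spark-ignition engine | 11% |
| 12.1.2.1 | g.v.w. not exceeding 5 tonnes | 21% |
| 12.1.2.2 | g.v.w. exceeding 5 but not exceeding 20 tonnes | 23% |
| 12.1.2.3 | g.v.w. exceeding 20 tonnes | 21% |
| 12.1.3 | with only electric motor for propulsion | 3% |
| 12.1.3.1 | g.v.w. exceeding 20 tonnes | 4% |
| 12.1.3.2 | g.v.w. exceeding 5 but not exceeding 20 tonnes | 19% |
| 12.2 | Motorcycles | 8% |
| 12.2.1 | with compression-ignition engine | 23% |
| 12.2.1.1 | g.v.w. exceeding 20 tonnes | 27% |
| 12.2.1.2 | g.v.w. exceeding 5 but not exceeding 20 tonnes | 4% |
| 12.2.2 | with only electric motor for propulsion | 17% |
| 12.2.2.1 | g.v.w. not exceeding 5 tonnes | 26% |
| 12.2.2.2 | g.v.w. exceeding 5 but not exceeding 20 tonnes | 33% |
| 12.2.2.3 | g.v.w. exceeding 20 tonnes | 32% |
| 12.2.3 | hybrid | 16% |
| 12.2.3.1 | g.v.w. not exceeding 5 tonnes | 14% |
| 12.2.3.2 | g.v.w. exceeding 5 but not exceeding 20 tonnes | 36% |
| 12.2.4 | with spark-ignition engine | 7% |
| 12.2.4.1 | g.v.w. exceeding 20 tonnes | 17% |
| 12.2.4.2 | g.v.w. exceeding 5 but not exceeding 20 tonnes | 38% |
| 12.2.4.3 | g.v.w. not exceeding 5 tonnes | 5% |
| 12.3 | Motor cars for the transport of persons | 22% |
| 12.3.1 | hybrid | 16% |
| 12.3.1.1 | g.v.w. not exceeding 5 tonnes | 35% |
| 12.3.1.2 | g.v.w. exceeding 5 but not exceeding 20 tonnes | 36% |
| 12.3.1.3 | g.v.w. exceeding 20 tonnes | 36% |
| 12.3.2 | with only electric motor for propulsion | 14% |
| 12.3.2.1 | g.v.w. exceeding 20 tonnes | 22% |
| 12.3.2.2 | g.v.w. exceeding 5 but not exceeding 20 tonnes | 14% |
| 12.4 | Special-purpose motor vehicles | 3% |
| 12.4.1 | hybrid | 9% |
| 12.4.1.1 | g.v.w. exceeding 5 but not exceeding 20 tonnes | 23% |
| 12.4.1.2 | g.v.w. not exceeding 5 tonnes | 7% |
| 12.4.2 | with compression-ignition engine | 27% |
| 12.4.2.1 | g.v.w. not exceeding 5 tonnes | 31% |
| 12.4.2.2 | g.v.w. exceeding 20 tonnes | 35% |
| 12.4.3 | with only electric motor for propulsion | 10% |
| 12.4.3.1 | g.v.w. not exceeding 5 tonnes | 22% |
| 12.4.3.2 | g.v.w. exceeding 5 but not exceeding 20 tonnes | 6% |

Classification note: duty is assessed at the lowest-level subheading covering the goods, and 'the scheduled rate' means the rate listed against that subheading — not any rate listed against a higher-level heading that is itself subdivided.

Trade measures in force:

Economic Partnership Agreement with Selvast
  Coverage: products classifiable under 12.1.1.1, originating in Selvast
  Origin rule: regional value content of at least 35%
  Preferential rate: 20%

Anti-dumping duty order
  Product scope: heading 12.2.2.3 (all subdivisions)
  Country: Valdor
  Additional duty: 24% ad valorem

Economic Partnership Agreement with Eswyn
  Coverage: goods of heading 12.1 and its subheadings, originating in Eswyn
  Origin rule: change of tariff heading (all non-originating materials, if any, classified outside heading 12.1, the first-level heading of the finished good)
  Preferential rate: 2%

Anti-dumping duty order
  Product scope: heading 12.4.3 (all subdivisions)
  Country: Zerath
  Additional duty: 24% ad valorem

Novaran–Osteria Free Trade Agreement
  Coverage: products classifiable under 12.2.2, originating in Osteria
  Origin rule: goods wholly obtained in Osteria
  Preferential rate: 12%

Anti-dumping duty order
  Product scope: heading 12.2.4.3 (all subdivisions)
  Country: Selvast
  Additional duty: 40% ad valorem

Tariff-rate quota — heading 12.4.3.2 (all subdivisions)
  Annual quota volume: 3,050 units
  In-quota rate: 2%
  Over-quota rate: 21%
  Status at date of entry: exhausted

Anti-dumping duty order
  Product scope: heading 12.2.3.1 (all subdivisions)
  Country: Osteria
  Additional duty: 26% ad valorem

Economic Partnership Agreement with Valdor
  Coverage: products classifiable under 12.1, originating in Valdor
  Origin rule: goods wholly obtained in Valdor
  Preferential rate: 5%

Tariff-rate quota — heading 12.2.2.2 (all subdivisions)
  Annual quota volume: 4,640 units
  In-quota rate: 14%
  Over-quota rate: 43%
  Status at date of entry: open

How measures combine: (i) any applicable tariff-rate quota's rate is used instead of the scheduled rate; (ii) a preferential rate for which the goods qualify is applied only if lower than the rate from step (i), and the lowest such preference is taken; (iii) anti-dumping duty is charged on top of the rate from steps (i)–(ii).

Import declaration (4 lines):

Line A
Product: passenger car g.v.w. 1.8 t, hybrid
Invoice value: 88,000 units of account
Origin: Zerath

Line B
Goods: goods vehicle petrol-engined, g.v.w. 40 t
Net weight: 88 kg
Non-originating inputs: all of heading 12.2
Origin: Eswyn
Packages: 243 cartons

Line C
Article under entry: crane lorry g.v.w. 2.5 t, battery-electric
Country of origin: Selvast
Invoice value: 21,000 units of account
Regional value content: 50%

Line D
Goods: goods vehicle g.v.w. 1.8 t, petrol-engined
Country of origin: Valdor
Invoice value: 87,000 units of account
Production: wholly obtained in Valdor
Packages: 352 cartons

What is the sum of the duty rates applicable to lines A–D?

64%

Line A: passenger car → 12.3; hybrid → 12.3.1; g.v.w. 1.8 t → 12.3.1.1. Scheduled 35%. No special measure applies. → 35%.
Line B: goods vehicle → 12.1; petrol-engined → 12.1.2; g.v.w. 40 t → 12.1.2.3. Scheduled 21%. Eswyn agreement on 12.1: CTH met → 2% available; preferential 2%. → 2%.
Line C: crane lorry → 12.4; battery-electric → 12.4.3; g.v.w. 2.5 t → 12.4.3.1. Scheduled 22%. Selvast agreement on 12.1.1.1: 12.4.3.1 not covered. → 22%.
Line D: goods vehicle → 12.1; petrol-engined → 12.1.2; g.v.w. 1.8 t → 12.1.2.1. Scheduled 21%. Valdor agreement on 12.1: wholly obtained → 5% available; preferential 5%. → 5%.
Sum: 35% + 2% + 22% + 5% = 64%.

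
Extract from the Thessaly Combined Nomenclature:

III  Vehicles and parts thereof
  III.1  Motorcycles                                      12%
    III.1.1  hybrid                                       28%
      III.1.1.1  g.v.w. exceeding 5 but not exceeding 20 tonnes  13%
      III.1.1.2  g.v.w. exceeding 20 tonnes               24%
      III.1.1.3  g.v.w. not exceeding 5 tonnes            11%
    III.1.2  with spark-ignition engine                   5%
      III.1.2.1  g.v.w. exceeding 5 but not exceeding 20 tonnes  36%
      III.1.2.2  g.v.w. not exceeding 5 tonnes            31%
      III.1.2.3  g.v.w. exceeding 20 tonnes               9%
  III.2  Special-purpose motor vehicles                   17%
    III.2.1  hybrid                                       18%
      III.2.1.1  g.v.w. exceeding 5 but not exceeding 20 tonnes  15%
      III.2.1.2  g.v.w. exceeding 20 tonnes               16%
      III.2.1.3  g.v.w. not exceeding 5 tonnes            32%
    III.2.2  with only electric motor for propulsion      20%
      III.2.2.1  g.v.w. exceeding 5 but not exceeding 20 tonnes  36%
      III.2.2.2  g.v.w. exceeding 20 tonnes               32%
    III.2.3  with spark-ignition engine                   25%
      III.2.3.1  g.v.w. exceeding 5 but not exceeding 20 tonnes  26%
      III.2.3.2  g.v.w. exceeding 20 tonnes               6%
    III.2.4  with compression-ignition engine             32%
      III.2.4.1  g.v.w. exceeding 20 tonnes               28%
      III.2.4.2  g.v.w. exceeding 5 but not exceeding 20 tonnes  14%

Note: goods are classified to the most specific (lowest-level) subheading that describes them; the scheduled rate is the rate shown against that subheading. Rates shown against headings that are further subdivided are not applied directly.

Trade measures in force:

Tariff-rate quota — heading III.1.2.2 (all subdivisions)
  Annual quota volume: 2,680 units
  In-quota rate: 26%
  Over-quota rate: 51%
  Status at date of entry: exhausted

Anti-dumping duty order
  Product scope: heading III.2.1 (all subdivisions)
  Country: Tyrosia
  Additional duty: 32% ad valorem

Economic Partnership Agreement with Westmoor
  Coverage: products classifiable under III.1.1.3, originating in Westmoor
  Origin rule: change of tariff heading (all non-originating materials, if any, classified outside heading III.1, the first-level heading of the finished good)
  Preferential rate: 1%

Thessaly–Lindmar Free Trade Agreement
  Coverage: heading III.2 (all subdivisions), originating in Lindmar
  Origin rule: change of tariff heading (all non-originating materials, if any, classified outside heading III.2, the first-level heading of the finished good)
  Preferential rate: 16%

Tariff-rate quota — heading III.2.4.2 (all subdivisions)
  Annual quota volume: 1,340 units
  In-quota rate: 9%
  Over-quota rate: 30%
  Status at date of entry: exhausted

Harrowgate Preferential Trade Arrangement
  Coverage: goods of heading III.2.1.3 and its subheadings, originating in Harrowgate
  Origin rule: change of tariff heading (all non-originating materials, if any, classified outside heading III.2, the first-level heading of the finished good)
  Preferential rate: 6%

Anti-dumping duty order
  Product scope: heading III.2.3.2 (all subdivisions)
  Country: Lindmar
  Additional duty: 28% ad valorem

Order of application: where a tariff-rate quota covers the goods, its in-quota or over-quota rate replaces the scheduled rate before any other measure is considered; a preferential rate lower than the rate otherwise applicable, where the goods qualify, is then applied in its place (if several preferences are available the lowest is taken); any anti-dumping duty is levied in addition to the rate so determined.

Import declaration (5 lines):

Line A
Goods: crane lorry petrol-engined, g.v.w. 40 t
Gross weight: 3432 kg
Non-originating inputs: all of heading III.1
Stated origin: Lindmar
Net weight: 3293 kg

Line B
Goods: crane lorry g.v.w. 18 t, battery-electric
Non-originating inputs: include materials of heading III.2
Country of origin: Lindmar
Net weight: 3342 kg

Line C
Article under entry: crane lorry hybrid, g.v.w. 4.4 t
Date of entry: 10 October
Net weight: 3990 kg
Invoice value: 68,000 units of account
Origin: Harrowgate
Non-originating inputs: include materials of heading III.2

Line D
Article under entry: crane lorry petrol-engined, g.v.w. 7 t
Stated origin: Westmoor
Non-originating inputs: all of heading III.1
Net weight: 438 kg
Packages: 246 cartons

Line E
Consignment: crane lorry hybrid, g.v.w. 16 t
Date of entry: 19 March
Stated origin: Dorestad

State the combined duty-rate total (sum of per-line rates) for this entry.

143%

Line A: crane lorry → III.2; petrol-engined → III.2.3; g.v.w. 40 t → III.2.3.2. Scheduled 6%. Lindmar agreement on III.2: CTH met → 16% available; preference 16% not lower than 6% → no reduction; anti-dumping (Lindmar, III.2.3.2): +28%; total 6% + 28% = 34%. → 34%.
Line B: crane lorry → III.2; battery-electric → III.2.2; g.v.w. 18 t → III.2.2.1. Scheduled 36%. Lindmar agreement on III.2: CTH not met. → 36%.
Line C: crane lorry → III.2; hybrid → III.2.1; g.v.w. 4.4 t → III.2.1.3. Scheduled 32%. Harrowgate agreement on III.2.1.3: CTH not met. → 32%.
Line D: crane lorry → III.2; petrol-engined → III.2.3; g.v.w. 7 t → III.2.3.1. Scheduled 26%. Westmoor agreement on III.1.1.3: III.2.3.1 not covered. → 26%.
Line E: crane lorry → III.2; hybrid → III.2.1; g.v.w. 16 t → III.2.1.1. Scheduled 15%. No special measure applies. → 15%.
Sum: 34% + 36% + 32% + 26% + 15% = 143%.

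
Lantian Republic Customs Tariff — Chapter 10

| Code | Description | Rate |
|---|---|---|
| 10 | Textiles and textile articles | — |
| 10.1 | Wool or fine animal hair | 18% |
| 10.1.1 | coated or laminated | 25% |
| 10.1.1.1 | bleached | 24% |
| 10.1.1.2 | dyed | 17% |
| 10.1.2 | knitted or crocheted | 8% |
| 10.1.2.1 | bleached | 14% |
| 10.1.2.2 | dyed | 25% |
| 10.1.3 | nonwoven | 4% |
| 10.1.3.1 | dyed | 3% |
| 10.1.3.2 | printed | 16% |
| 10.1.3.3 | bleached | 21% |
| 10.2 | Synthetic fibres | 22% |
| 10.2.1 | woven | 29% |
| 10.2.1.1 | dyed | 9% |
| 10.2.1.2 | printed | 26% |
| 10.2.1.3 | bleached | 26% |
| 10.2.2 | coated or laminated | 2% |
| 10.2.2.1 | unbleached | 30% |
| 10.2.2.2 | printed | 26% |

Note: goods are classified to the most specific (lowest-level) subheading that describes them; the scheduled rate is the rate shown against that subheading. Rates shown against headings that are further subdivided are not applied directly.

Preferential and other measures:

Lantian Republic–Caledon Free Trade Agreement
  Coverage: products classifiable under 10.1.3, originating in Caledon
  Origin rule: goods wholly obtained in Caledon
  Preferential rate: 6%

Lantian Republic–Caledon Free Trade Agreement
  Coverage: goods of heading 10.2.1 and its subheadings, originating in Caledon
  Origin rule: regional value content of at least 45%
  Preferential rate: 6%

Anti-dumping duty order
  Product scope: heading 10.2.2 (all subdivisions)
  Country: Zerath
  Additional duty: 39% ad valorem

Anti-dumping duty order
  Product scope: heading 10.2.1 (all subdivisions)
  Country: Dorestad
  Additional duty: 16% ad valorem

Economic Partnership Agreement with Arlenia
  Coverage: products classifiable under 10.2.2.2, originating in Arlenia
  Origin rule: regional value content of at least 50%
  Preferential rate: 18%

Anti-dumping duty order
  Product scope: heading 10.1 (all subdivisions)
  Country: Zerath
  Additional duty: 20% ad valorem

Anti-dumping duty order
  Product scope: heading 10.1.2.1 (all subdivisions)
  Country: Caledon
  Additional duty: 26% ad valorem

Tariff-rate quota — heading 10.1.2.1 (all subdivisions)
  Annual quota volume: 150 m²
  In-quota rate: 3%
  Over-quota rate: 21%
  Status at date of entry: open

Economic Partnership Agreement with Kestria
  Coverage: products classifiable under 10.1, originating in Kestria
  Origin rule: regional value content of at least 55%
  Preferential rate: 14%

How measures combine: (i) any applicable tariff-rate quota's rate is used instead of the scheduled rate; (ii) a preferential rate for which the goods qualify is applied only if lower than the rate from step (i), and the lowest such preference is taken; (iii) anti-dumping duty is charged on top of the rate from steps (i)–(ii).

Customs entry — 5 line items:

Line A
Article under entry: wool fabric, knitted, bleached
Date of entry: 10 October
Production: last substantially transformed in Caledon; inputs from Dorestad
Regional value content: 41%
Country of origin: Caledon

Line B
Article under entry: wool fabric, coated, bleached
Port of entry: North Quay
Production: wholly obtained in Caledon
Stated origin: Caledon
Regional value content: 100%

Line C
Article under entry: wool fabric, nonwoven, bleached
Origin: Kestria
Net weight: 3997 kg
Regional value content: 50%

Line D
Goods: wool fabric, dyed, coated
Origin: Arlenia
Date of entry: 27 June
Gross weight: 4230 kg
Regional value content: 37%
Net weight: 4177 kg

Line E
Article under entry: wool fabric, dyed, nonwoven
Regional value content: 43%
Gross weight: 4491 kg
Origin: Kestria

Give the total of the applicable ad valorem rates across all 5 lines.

94%

Line A: wool → 10.1; knitted → 10.1.2; bleached → 10.1.2.1. Scheduled 14%. quota on 10.1.2.1 open → in-quota 3%; Caledon agreement on 10.1.3: 10.1.2.1 not covered; Caledon agreement on 10.2.1: 10.1.2.1 not covered; anti-dumping (Caledon, 10.1.2.1): +26%; total 3% + 26% = 29%. → 29%.
Line B: wool → 10.1; coated → 10.1.1; bleached → 10.1.1.1. Scheduled 24%. Caledon agreement on 10.1.3: 10.1.1.1 not covered; Caledon agreement on 10.2.1: 10.1.1.1 not covered. → 24%.
Line C: wool → 10.1; nonwoven → 10.1.3; bleached → 10.1.3.3. Scheduled 21%. Kestria agreement on 10.1: RVC < 55%. → 21%.
Line D: wool → 10.1; coated → 10.1.1; dyed → 10.1.1.2. Scheduled 17%. Arlenia agreement on 10.2.2.2: 10.1.1.2 not covered. → 17%.
Line E: wool → 10.1; nonwoven → 10.1.3; dyed → 10.1.3.1. Scheduled 3%. Kestria agreement on 10.1: RVC < 55%. → 3%.
Sum: 29% + 24% + 21% + 17% + 3% = 94%.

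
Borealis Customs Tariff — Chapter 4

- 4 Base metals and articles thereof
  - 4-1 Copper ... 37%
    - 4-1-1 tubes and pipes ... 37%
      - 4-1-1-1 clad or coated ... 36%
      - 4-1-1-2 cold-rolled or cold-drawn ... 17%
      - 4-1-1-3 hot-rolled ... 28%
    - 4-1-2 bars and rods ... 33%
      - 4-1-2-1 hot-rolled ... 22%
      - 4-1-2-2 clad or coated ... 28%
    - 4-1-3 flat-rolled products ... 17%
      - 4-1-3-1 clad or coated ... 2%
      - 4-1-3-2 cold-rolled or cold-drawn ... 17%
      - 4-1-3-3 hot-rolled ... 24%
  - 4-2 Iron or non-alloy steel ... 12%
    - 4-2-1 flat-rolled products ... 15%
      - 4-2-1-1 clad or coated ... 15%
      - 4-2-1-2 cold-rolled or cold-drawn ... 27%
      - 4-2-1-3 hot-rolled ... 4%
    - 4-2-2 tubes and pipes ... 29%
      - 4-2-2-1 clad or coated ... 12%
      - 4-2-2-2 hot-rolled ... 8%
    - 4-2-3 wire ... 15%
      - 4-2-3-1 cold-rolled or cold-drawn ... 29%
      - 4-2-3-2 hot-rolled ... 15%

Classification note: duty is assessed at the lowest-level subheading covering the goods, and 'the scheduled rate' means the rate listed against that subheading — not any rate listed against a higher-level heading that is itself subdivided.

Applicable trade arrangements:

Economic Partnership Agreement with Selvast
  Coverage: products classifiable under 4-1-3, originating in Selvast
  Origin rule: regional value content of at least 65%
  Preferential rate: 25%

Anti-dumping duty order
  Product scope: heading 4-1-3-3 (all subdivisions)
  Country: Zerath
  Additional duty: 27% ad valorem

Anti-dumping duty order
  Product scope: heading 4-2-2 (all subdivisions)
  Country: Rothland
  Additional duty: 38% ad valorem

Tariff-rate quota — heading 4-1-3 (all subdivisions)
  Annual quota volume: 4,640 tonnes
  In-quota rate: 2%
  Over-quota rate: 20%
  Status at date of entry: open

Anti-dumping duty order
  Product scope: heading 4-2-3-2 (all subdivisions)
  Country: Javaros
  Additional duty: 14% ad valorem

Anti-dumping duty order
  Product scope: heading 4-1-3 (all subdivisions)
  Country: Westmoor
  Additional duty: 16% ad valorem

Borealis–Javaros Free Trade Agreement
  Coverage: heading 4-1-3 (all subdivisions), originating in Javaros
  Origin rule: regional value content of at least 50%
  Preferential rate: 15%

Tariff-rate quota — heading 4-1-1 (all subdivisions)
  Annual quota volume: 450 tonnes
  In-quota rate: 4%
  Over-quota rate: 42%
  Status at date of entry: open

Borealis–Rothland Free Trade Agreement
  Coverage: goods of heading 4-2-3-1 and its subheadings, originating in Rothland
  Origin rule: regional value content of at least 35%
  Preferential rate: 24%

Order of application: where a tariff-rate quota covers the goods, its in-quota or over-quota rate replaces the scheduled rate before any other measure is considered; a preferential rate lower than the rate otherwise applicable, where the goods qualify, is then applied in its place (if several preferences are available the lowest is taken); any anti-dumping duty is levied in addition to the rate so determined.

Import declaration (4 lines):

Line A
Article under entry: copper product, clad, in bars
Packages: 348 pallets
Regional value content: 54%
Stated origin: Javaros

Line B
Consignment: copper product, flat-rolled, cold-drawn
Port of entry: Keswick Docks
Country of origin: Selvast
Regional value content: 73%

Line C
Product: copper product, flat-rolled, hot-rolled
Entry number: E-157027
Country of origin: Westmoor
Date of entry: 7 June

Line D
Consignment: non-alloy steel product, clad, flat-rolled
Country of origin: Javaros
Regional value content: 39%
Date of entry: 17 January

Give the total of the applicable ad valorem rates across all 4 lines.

Line A: copper → 4-1; in bars → 4-1-2; clad → 4-1-2-2. Scheduled 28%. Javaros agreement on 4-1-3: 4-1-2-2 not covered. → 28%.
Line B: copper → 4-1; flat-rolled → 4-1-3; cold-drawn → 4-1-3-2. Scheduled 17%. quota on 4-1-3 open → in-quota 2%; Selvast agreement on 4-1-3: RVC ≥ 65% → 25% available; preference 25% not lower than 2% → no reduction. → 2%.
Line C: copper → 4-1; flat-rolled → 4-1-3; hot-rolled → 4-1-3-3. Scheduled 24%. quota on 4-1-3 open → in-quota 2%; anti-dumping (Westmoor, 4-1-3): +16%; total 2% + 16% = 18%. → 18%.
Line D: non-alloy steel → 4-2; flat-rolled → 4-2-1; clad → 4-2-1-1. Scheduled 15%. Javaros agreement on 4-1-3: 4-2-1-1 not covered. → 15%.
Sum: 28% + 2% + 18% + 15% = 63%.

63%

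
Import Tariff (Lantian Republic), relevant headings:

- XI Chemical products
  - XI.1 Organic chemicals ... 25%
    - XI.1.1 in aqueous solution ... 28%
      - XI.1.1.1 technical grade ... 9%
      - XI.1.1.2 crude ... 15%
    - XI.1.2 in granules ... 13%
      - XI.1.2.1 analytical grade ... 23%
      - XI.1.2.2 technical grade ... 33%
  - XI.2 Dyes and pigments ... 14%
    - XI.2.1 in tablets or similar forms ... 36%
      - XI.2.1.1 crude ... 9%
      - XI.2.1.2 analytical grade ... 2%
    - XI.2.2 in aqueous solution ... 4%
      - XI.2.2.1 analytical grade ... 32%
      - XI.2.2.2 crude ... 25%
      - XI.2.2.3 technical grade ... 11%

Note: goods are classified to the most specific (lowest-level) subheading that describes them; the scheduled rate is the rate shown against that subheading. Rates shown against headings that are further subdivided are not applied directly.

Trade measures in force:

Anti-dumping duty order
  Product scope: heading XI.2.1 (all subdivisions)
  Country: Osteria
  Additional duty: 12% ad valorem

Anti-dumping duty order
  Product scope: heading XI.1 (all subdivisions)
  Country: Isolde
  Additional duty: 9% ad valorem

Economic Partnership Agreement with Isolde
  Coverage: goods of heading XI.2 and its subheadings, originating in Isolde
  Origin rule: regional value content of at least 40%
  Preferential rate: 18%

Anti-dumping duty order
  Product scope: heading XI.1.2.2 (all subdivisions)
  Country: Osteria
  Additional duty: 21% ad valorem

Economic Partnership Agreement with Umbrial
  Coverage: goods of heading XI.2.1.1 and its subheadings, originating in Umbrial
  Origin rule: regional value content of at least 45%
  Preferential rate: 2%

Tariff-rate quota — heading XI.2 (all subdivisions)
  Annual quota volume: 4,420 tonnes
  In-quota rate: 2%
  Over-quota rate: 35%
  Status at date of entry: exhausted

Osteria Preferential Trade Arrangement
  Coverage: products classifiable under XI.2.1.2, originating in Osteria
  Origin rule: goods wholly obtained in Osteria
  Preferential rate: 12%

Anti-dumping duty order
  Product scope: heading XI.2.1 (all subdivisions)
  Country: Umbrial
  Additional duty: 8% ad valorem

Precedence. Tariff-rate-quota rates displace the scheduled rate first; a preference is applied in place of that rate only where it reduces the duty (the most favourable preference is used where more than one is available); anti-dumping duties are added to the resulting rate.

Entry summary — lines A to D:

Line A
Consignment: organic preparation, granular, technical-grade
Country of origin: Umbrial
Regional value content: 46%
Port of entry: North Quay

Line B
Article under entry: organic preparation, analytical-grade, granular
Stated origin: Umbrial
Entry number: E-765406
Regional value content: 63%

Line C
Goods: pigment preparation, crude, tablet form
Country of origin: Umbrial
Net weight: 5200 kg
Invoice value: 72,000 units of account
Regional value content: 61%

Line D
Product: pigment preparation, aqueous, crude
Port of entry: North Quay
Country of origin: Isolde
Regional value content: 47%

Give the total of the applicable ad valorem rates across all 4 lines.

84%

Line A: organic → XI.1; granular → XI.1.2; technical-grade → XI.1.2.2. Scheduled 33%. Umbrial agreement on XI.2.1.1: XI.1.2.2 not covered. → 33%.
Line B: organic → XI.1; granular → XI.1.2; analytical-grade → XI.1.2.1. Scheduled 23%. Umbrial agreement on XI.2.1.1: XI.1.2.1 not covered. → 23%.
Line C: pigment → XI.2; tablet form → XI.2.1; crude → XI.2.1.1. Scheduled 9%. quota on XI.2 exhausted → over-quota 35%; Umbrial agreement on XI.2.1.1: RVC ≥ 45% → 2% available; preferential 2%; anti-dumping (Umbrial, XI.2.1): +8%; total 2% + 8% = 10%. → 10%.
Line D: pigment → XI.2; aqueous → XI.2.2; crude → XI.2.2.2. Scheduled 25%. quota on XI.2 exhausted → over-quota 35%; Isolde agreement on XI.2: RVC ≥ 40% → 18% available; preferential 18%. → 18%.
Sum: 33% + 23% + 10% + 18% = 84%.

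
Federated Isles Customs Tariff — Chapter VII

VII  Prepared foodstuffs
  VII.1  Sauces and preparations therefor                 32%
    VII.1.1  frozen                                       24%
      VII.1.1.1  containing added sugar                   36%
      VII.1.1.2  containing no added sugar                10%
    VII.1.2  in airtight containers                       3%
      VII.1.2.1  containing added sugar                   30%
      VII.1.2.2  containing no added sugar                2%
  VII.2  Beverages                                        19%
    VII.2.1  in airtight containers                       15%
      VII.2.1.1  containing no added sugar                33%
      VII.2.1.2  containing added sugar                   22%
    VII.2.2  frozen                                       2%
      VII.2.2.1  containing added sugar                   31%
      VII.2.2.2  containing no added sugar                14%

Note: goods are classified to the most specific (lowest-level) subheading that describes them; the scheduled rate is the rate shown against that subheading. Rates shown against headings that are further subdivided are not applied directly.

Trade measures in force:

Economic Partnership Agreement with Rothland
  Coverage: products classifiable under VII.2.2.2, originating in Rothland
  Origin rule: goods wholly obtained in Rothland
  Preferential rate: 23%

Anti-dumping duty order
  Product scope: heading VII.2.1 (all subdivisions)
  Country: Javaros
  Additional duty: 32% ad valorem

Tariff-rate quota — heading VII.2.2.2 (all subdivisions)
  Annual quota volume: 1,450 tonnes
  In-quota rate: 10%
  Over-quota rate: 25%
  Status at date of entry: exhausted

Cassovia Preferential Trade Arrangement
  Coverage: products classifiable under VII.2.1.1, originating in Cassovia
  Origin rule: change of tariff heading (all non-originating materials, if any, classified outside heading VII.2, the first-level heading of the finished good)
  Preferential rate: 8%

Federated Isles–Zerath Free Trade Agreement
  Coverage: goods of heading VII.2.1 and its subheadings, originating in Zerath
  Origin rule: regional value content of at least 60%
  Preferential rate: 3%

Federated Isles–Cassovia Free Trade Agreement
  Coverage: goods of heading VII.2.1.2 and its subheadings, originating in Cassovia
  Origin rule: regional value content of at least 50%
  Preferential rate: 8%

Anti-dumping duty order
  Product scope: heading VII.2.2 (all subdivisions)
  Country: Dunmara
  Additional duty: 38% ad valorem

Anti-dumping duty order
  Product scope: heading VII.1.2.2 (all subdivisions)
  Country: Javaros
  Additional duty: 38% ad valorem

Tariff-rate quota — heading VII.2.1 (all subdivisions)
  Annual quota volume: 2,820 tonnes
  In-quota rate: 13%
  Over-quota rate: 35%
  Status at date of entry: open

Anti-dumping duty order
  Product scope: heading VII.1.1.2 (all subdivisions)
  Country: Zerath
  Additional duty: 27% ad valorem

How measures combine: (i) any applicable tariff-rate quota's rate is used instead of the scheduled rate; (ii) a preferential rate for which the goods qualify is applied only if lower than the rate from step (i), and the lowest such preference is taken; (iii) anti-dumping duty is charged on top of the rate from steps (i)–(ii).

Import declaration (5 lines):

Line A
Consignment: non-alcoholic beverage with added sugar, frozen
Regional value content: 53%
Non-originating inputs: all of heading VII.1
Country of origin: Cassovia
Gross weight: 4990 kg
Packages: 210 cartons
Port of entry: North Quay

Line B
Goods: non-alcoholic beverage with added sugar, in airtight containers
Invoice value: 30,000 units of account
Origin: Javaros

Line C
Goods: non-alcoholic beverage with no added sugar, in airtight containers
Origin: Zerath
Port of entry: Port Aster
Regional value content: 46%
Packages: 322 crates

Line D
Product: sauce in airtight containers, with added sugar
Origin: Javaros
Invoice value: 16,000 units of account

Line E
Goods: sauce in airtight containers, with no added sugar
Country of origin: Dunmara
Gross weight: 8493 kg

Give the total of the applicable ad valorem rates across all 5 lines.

121%

Line A: non-alcoholic beverage → VII.2; frozen → VII.2.2; with added sugar → VII.2.2.1. Scheduled 31%. Cassovia agreement on VII.2.1.1: VII.2.2.1 not covered; Cassovia agreement on VII.2.1.2: VII.2.2.1 not covered. → 31%.
Line B: non-alcoholic beverage → VII.2; in airtight containers → VII.2.1; with added sugar → VII.2.1.2. Scheduled 22%. quota on VII.2.1 open → in-quota 13%; anti-dumping (Javaros, VII.2.1): +32%; total 13% + 32% = 45%. → 45%.
Line C: non-alcoholic beverage → VII.2; in airtight containers → VII.2.1; with no added sugar → VII.2.1.1. Scheduled 33%. quota on VII.2.1 open → in-quota 13%; Zerath agreement on VII.2.1: RVC < 60%. → 13%.
Line D: sauce → VII.1; in airtight containers → VII.1.2; with added sugar → VII.1.2.1. Scheduled 30%. No special measure applies. → 30%.
Line E: sauce → VII.1; in airtight containers → VII.1.2; with no added sugar → VII.1.2.2. Scheduled 2%. No special measure applies. → 2%.
Sum: 31% + 45% + 13% + 30% + 2% = 121%.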